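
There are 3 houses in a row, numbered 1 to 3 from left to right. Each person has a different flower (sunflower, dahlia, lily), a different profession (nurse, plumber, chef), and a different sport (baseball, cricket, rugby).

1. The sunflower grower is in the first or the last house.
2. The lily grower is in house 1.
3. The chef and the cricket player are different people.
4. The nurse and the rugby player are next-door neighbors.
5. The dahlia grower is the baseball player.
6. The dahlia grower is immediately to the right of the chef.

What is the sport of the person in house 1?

Clue 2 places the lily grower in house 1.
House 2's flower must be dahlia (nothing else left).
House 3's flower must be sunflower (nothing else left).
The baseball player is in house 2 (clue 5).
By clue 6, the chef is in house 1.
Clue 3 places the cricket player in house 3.
By clue 4, the nurse is in house 2.
House 3's profession must be plumber (nothing else left).
That leaves rugby as the sport for house 1.
So: house 1 = lily/chef/rugby, house 2 = dahlia/nurse/baseball, house 3 = sunflower/plumber/cricket.

rugby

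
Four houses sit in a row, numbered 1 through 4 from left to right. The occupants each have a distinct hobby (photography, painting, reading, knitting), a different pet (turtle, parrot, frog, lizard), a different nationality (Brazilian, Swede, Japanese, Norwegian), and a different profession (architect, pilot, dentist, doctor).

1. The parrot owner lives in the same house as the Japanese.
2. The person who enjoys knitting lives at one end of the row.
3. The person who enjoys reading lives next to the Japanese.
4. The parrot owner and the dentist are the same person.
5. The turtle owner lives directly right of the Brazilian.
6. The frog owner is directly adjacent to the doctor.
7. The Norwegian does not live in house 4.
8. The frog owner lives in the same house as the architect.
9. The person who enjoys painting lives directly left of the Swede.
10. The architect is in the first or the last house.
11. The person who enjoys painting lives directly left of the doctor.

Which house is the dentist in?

4

That leaves Japanese as the nationality for house 4.
By clue 1, the parrot owner is in house 4.
Clue 3: the person who enjoys reading is in house 3.
Clue 4 places the dentist in house 4.
That leaves frog as the pet for house 1.
Clue 6 places the doctor in house 2.
From clue 11, the person who enjoys painting must be in house 1.
So house 2 gets photography for hobby.
That leaves knitting as the hobby for house 4.
So house 1 gets architect for profession.
That leaves pilot as the profession for house 3.
Clue 9 places the Swede in house 2.
The only nationality still possible for house 3 is Norwegian.
By clue 5, the turtle owner is in house 2.
So house 3 gets lizard for pet.
House 1's nationality must be Brazilian (nothing else left).
So: house 1 = painting/frog/Brazilian/architect, house 2 = photography/turtle/Swede/doctor, house 3 = reading/lizard/Norwegian/pilot, house 4 = knitting/parrot/Japanese/dentist.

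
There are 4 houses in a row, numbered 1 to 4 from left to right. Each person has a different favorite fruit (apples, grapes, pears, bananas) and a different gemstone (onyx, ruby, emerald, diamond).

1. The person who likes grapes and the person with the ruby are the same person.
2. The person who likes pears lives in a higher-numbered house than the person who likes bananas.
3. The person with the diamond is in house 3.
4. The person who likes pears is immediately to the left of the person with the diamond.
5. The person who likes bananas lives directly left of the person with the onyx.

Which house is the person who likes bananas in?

By clue 3, the person with the diamond is in house 3.
Clue 4: the person who likes pears is in house 2.
The person who likes bananas is in house 1 (clue 2).
Clue 5: the person with the onyx is in house 2.
House 3 favorite fruit: only apples fits.
The only favorite fruit still possible for house 4 is grapes.
Clue 1: the person with the ruby is in house 4.
So house 1 gets emerald for gemstone.
So: house 1 = bananas/emerald, house 2 = pears/onyx, house 3 = apples/diamond, house 4 = grapes/ruby.

1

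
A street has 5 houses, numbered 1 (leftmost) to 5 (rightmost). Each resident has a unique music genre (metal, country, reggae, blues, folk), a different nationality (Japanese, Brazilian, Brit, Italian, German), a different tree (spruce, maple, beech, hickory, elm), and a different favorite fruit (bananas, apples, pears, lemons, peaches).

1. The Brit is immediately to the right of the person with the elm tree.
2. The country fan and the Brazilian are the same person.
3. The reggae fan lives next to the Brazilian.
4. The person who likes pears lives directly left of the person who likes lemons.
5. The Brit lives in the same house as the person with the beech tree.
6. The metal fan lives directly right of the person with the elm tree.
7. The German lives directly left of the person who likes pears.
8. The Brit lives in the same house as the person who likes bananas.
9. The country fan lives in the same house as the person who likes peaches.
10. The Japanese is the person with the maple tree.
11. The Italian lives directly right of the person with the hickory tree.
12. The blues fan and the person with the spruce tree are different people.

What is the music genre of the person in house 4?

The German is narrowed to house 1 or 2 or 3; consider each.
Placing it in house 2 and house 3 leads to a contradiction, so it's in house 1.
By clue 7, the person who likes pears is in house 2.
The person who likes lemons is in house 3 (clue 4).
House 1's favorite fruit must be apples (nothing else left).
The country fan is narrowed to house 4 or 5; consider each.
Placing it in house 5 leads to a contradiction, so it's in house 4.
By clue 2, the Brazilian is in house 4.
The person who likes peaches is in house 4 (clue 9).
The only nationality still possible for house 5 is Brit.
So house 5 gets bananas for favorite fruit.
Clue 1: the person with the elm tree is in house 4.
Clue 5: the person with the beech tree is in house 5.
House 3's music genre must be reggae (nothing else left).
The only music genre still possible for house 5 is metal.
The blues fan is narrowed to house 1 or 2; consider each.
Placing it in house 2 leads to a contradiction, so it's in house 1.
So house 2 gets folk for music genre.
House 1's tree must be hickory (nothing else left).
Clue 11 places the Italian in house 2.
That leaves Japanese as the nationality for house 3.
Clue 10 places the person with the maple tree in house 3.
House 2 tree: only spruce fits.
So: house 1 = blues/German/hickory/apples, house 2 = folk/Italian/spruce/pears, house 3 = reggae/Japanese/maple/lemons, house 4 = country/Brazilian/elm/peaches, house 5 = metal/Brit/beech/bananas.

country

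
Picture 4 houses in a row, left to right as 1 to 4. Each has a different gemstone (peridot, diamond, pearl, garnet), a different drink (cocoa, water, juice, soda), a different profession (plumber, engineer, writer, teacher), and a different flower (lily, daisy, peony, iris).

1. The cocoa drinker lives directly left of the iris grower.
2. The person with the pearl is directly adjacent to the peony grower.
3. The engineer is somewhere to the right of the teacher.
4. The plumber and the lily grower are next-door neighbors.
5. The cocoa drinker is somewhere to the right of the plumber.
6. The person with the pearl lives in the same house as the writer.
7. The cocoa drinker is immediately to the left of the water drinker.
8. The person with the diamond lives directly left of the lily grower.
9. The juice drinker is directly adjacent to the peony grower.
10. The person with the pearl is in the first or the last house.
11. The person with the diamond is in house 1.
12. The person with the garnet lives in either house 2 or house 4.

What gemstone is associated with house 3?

From clue 11, the person with the diamond must be in house 1.
So house 2 gets garnet for gemstone.
So house 3 gets peridot for gemstone.
House 4's gemstone must be pearl (nothing else left).
From clue 2, the peony grower must be in house 3.
Clue 6 places the writer in house 4.
The lily grower is in house 2 (clue 8).
That leaves soda as the drink for house 1.
That leaves daisy as the flower for house 1.
That leaves iris as the flower for house 4.
From clue 1, the cocoa drinker must be in house 3.
Clue 4 places the plumber in house 1.
Clue 7: the water drinker is in house 4.
That leaves juice as the drink for house 2.
House 2 profession: only teacher fits.
So house 3 gets engineer for profession.
So: house 1 = diamond/soda/plumber/daisy, house 2 = garnet/juice/teacher/lily, house 3 = peridot/cocoa/engineer/peony, house 4 = pearl/water/writer/iris.

peridot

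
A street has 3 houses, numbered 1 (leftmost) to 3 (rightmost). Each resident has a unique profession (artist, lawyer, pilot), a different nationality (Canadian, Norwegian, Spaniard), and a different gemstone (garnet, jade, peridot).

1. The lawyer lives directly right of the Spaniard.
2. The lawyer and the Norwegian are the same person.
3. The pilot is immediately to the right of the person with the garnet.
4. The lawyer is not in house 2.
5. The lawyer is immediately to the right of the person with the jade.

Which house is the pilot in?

Clue 4: the lawyer is in house 3.
Clue 5: the person with the jade is in house 2.
House 1 profession: only artist fits.
House 2's profession must be pilot (nothing else left).
House 3 gemstone: only peridot fits.
By clue 1, the Spaniard is in house 2.
The Norwegian is in house 3 (clue 2).
That leaves Canadian as the nationality for house 1.
That leaves garnet as the gemstone for house 1.
So: house 1 = artist/Canadian/garnet, house 2 = pilot/Spaniard/jade, house 3 = lawyer/Norwegian/peridot.

2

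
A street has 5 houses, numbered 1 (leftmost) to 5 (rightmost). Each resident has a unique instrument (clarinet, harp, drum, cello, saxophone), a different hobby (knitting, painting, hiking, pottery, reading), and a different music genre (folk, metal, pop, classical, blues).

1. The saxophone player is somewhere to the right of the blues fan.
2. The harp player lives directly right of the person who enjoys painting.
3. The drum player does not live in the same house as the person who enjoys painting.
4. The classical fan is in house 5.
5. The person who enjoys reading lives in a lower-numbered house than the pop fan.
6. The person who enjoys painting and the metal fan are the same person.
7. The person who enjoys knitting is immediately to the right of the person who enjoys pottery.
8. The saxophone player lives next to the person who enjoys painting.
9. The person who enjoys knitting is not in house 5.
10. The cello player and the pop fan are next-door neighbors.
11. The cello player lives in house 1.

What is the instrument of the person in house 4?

clarinet

By clue 4, the classical fan is in house 5.
By clue 11, the cello player is in house 1.
House 5's hobby must be hiking (nothing else left).
The pop fan is in house 2 (clue 10).
Clue 5: the person who enjoys reading is in house 1.
The only hobby still possible for house 2 is pottery.
The person who enjoys knitting is in house 3 (clue 7).
House 4 hobby: only painting fits.
Clue 2 places the harp player in house 5.
Clue 6: the metal fan is in house 4.
That leaves saxophone as the instrument for house 3.
House 4's instrument must be clarinet (nothing else left).
Clue 1 places the blues fan in house 1.
House 2 instrument: only drum fits.
House 3 music genre: only folk fits.
So: house 1 = cello/reading/blues, house 2 = drum/pottery/pop, house 3 = saxophone/knitting/folk, house 4 = clarinet/painting/metal, house 5 = harp/hiking/classical.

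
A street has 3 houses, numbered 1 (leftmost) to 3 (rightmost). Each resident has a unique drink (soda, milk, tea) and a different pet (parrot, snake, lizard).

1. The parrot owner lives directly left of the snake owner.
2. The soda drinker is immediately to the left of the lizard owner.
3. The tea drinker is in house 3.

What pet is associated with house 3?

lizard

Clue 3: the tea drinker is in house 3.
The only pet still possible for house 1 is parrot.
By clue 1, the snake owner is in house 2.
House 3 pet: only lizard fits.
The soda drinker is in house 2 (clue 2).
That leaves milk as the drink for house 1.
So: house 1 = milk/parrot, house 2 = soda/snake, house 3 = tea/lizard.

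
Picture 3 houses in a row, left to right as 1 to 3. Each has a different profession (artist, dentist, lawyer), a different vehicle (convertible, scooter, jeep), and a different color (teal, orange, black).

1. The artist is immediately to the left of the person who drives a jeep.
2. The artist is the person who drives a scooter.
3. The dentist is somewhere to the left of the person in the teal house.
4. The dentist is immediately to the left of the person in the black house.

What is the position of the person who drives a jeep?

That leaves lawyer as the profession for house 3.
So house 1 gets orange for color.
The artist is narrowed to house 1 or 2; consider each.
Placing it in house 1 leads to a contradiction, so it's in house 2.
Clue 1 places the person who drives a jeep in house 3.
By clue 2, the person who drives a scooter is in house 2.
House 1's profession must be dentist (nothing else left).
So house 1 gets convertible for vehicle.
From clue 4, the person in the black house must be in house 2.
The only color still possible for house 3 is teal.
So: house 1 = dentist/convertible/orange, house 2 = artist/scooter/black, house 3 = lawyer/jeep/teal.

3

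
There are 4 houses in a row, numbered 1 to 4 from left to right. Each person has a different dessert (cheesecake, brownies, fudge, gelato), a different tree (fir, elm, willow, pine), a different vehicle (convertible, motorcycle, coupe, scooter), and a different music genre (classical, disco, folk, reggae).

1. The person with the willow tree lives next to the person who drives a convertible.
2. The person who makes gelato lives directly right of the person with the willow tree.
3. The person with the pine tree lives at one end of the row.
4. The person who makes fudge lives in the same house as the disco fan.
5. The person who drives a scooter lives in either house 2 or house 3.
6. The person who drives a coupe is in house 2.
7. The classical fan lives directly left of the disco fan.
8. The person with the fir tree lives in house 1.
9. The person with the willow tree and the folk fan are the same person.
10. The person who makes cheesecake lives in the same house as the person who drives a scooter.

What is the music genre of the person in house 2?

disco

Clue 6 places the person who drives a coupe in house 2.
The person with the fir tree is in house 1 (clue 8).
House 4 tree: only pine fits.
House 3 vehicle: only scooter fits.
By clue 10, the person who makes cheesecake is in house 3.
That leaves brownies as the dessert for house 1.
House 2's dessert must be fudge (nothing else left).
House 4's dessert must be gelato (nothing else left).
The person with the willow tree is in house 3 (clue 2).
Clue 4: the disco fan is in house 2.
From clue 7, the classical fan must be in house 1.
The folk fan is in house 3 (clue 9).
House 2 tree: only elm fits.
The only music genre still possible for house 4 is reggae.
From clue 1, the person who drives a convertible must be in house 4.
House 1 vehicle: only motorcycle fits.
So: house 1 = brownies/fir/motorcycle/classical, house 2 = fudge/elm/coupe/disco, house 3 = cheesecake/willow/scooter/folk, house 4 = gelato/pine/convertible/reggae.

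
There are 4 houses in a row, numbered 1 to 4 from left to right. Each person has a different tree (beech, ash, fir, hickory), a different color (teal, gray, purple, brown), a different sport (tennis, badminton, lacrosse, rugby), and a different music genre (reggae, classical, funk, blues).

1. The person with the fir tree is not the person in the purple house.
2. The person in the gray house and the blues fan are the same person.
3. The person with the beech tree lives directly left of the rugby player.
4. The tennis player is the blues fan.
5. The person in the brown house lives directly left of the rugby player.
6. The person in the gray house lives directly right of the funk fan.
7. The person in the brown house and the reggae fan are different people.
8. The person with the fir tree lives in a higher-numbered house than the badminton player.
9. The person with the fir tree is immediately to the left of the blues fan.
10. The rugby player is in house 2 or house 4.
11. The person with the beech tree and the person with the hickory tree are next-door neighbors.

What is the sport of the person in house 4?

The person with the beech tree is narrowed to house 1 or 3; consider each.
Placing it in house 3 leads to a contradiction, so it's in house 1.
Clue 3: the rugby player is in house 2.
The person in the brown house is in house 1 (clue 5).
From clue 11, the person with the hickory tree must be in house 2.
That leaves ash as the tree for house 4.
House 1 music genre: only classical fits.
From clue 9, the blues fan must be in house 4.
House 3 tree: only fir fits.
The only sport still possible for house 1 is badminton.
By clue 2, the person in the gray house is in house 4.
Clue 4: the tennis player is in house 4.
By clue 6, the funk fan is in house 3.
House 2's color must be purple (nothing else left).
The only color still possible for house 3 is teal.
That leaves lacrosse as the sport for house 3.
That leaves reggae as the music genre for house 2.
So: house 1 = beech/brown/badminton/classical, house 2 = hickory/purple/rugby/reggae, house 3 = fir/teal/lacrosse/funk, house 4 = ash/gray/tennis/blues.

tennis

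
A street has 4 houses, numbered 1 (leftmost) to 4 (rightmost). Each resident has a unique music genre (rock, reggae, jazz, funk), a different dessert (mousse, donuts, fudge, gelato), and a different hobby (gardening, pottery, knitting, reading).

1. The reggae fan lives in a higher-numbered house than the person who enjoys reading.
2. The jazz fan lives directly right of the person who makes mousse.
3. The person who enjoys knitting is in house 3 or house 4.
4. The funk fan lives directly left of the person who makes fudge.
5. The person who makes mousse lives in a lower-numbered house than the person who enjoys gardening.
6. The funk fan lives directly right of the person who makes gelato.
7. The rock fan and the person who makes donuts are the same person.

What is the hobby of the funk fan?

knitting

So house 1 gets rock for music genre.
By clue 7, the person who makes donuts is in house 1.
The only dessert still possible for house 2 is gelato.
House 4's dessert must be fudge (nothing else left).
Clue 2 places the jazz fan in house 4.
The funk fan is in house 3 (clue 4).
By clue 5, the person who enjoys gardening is in house 4.
The only music genre still possible for house 2 is reggae.
House 3's dessert must be mousse (nothing else left).
House 3's hobby must be knitting (nothing else left).
Clue 1 places the person who enjoys reading in house 1.
That leaves pottery as the hobby for house 2.
So: house 1 = rock/donuts/reading, house 2 = reggae/gelato/pottery, house 3 = funk/mousse/knitting, house 4 = jazz/fudge/gardening.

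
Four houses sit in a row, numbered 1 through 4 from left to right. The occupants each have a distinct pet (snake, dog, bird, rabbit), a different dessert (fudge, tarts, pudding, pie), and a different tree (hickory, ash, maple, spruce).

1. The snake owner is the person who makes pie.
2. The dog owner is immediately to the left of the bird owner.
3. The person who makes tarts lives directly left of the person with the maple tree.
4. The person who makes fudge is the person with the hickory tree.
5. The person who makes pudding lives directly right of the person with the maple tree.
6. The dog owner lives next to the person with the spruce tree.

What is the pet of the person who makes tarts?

The person who makes pudding is narrowed to house 3 or 4; consider each.
Placing it in house 3 leads to a contradiction, so it's in house 4.
Clue 5: the person with the maple tree is in house 3.
Clue 3 places the person who makes tarts in house 2.
So house 3 gets pie for dessert.
Clue 1: the snake owner is in house 3.
From clue 4, the person with the hickory tree must be in house 1.
That leaves fudge as the dessert for house 1.
From clue 2, the dog owner must be in house 1.
From clue 2, the bird owner must be in house 2.
By clue 6, the person with the spruce tree is in house 2.
So house 4 gets rabbit for pet.
House 4 tree: only ash fits.
So: house 1 = dog/fudge/hickory, house 2 = bird/tarts/spruce, house 3 = snake/pie/maple, house 4 = rabbit/pudding/ash.

bird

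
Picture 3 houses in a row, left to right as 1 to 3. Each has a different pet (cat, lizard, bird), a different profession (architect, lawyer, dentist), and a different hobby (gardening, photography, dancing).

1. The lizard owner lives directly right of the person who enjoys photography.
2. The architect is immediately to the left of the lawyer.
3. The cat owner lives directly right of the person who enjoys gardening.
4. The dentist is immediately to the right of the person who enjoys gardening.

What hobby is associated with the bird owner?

photography

That leaves bird as the pet for house 1.
House 1 profession: only architect fits.
House 3 hobby: only dancing fits.
From clue 2, the lawyer must be in house 2.
The only profession still possible for house 3 is dentist.
From clue 4, the person who enjoys gardening must be in house 2.
The only hobby still possible for house 1 is photography.
Clue 1: the lizard owner is in house 2.
The cat owner is in house 3 (clue 3).
So: house 1 = bird/architect/photography, house 2 = lizard/lawyer/gardening, house 3 = cat/dentist/dancing.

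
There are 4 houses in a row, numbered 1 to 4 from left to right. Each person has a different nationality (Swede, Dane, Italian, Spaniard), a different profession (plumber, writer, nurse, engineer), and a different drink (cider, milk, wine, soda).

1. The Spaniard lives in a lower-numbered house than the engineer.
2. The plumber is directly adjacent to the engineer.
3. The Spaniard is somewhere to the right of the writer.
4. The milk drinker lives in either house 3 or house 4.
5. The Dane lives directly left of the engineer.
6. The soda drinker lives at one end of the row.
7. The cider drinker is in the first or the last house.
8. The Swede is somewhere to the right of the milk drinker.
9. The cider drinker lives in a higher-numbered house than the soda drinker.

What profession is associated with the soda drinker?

writer

By clue 8, the Swede is in house 4.
Clue 8: the milk drinker is in house 3.
Clue 9 places the cider drinker in house 4.
Clue 9: the soda drinker is in house 1.
House 2's drink must be wine (nothing else left).
House 1's nationality must be Italian (nothing else left).
The Dane is narrowed to house 2 or 3; consider each.
Placing it in house 2 leads to a contradiction, so it's in house 3.
By clue 5, the engineer is in house 4.
House 2's nationality must be Spaniard (nothing else left).
Clue 2: the plumber is in house 3.
The writer is in house 1 (clue 3).
House 2 profession: only nurse fits.
So: house 1 = Italian/writer/soda, house 2 = Spaniard/nurse/wine, house 3 = Dane/plumber/milk, house 4 = Swede/engineer/cider.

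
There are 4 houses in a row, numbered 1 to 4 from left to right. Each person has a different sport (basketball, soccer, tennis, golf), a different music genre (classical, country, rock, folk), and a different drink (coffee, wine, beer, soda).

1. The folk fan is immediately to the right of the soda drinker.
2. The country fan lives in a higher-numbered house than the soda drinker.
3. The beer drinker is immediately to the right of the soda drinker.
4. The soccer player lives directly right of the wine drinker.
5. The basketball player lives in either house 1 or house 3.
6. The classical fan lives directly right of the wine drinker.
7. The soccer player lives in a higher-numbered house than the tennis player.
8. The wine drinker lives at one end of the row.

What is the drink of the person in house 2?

By clue 8, the wine drinker is in house 1.
So house 1 gets rock for music genre.
By clue 4, the soccer player is in house 2.
Clue 6 places the classical fan in house 2.
The tennis player is in house 1 (clue 7).
So house 4 gets golf for sport.
That leaves basketball as the sport for house 3.
The country fan is narrowed to house 3 or 4; consider each.
Placing it in house 3 leads to a contradiction, so it's in house 4.
House 3 music genre: only folk fits.
From clue 1, the soda drinker must be in house 2.
By clue 3, the beer drinker is in house 3.
So house 4 gets coffee for drink.
So: house 1 = tennis/rock/wine, house 2 = soccer/classical/soda, house 3 = basketball/folk/beer, house 4 = golf/country/coffee.

soda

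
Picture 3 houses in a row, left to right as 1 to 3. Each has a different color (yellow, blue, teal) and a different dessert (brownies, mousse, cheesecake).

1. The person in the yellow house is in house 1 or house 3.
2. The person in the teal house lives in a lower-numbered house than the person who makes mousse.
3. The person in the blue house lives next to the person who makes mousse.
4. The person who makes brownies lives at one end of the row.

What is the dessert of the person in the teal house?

The person in the teal house is narrowed to house 1 or 2; consider each.
Placing it in house 2 leads to a contradiction, so it's in house 1.
That leaves blue as the color for house 2.
So house 3 gets yellow for color.
Clue 3: the person who makes mousse is in house 3.
So house 2 gets cheesecake for dessert.
House 1 dessert: only brownies fits.
So: house 1 = teal/brownies, house 2 = blue/cheesecake, house 3 = yellow/mousse.

brownies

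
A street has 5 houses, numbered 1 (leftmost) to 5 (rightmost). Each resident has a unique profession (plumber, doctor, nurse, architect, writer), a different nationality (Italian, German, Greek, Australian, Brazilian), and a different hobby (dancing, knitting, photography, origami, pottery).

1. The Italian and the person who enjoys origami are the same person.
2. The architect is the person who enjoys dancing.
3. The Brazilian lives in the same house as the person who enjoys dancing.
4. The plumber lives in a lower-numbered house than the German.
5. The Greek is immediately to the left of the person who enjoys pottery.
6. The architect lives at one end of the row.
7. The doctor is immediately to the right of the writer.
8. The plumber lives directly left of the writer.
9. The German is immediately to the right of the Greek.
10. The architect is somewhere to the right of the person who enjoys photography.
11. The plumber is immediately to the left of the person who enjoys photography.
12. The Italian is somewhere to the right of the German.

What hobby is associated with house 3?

Clue 10 places the architect in house 5.
By clue 2, the person who enjoys dancing is in house 5.
From clue 3, the Brazilian must be in house 5.
That leaves knitting as the hobby for house 1.
So house 4 gets origami for hobby.
Clue 1 places the Italian in house 4.
The doctor is narrowed to house 3 or 4; consider each.
Placing it in house 4 leads to a contradiction, so it's in house 3.
Clue 7: the writer is in house 2.
From clue 8, the plumber must be in house 1.
Clue 11 places the person who enjoys photography in house 2.
House 4's profession must be nurse (nothing else left).
That leaves pottery as the hobby for house 3.
From clue 5, the Greek must be in house 2.
The German is in house 3 (clue 9).
House 1 nationality: only Australian fits.
So: house 1 = plumber/Australian/knitting, house 2 = writer/Greek/photography, house 3 = doctor/German/pottery, house 4 = nurse/Italian/origami, house 5 = architect/Brazilian/dancing.

pottery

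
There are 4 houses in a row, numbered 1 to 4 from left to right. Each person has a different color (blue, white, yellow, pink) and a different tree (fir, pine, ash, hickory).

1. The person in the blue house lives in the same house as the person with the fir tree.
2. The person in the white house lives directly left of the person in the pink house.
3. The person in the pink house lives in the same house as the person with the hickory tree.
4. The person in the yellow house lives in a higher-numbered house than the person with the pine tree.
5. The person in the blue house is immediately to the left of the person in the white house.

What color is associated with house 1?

That leaves blue as the color for house 1.
Clue 1: the person with the fir tree is in house 1.
By clue 5, the person in the white house is in house 2.
From clue 2, the person in the pink house must be in house 3.
By clue 3, the person with the hickory tree is in house 3.
That leaves yellow as the color for house 4.
House 4 tree: only ash fits.
So house 2 gets pine for tree.
So: house 1 = blue/fir, house 2 = white/pine, house 3 = pink/hickory, house 4 = yellow/ash.

blue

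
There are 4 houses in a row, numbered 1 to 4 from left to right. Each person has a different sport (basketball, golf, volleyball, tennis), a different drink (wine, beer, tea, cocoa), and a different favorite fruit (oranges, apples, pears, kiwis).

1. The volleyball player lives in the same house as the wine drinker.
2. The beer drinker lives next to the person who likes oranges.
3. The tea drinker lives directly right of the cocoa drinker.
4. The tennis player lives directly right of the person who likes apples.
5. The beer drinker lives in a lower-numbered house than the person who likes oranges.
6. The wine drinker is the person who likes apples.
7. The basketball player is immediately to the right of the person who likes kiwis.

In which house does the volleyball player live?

House 4's drink must be tea (nothing else left).
From clue 3, the cocoa drinker must be in house 3.
House 4's favorite fruit must be pears (nothing else left).
The tennis player is narrowed to house 2 or 3; consider each.
Placing it in house 3 leads to a contradiction, so it's in house 2.
Clue 4 places the person who likes apples in house 1.
By clue 6, the wine drinker is in house 1.
That leaves beer as the drink for house 2.
By clue 2, the person who likes oranges is in house 3.
House 1's sport must be volleyball (nothing else left).
House 2's favorite fruit must be kiwis (nothing else left).
The basketball player is in house 3 (clue 7).
House 4's sport must be golf (nothing else left).
So: house 1 = volleyball/wine/apples, house 2 = tennis/beer/kiwis, house 3 = basketball/cocoa/oranges, house 4 = golf/tea/pears.

1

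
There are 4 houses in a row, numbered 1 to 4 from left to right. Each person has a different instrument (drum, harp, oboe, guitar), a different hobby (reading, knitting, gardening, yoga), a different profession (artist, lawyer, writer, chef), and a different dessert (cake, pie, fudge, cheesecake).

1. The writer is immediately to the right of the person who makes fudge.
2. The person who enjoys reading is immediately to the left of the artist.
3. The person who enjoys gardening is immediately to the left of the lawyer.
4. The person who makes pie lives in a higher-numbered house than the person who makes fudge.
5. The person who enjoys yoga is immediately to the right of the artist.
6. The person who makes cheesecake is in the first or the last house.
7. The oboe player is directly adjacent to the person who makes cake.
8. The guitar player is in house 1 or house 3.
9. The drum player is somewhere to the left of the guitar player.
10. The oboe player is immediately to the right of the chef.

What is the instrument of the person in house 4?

By clue 9, the guitar player is in house 3.
So house 1 gets chef for profession.
By clue 10, the oboe player is in house 2.
House 4 instrument: only harp fits.
House 1's instrument must be drum (nothing else left).
The person who enjoys reading is narrowed to house 1 or 2; consider each.
Placing it in house 1 leads to a contradiction, so it's in house 2.
From clue 2, the artist must be in house 3.
Clue 5: the person who enjoys yoga is in house 4.
House 2 dessert: only pie fits.
So house 4 gets cheesecake for dessert.
Clue 4: the person who makes fudge is in house 1.
That leaves cake as the dessert for house 3.
Clue 1 places the writer in house 2.
House 4's profession must be lawyer (nothing else left).
The person who enjoys gardening is in house 3 (clue 3).
House 1 hobby: only knitting fits.
So: house 1 = drum/knitting/chef/fudge, house 2 = oboe/reading/writer/pie, house 3 = guitar/gardening/artist/cake, house 4 = harp/yoga/lawyer/cheesecake.

harp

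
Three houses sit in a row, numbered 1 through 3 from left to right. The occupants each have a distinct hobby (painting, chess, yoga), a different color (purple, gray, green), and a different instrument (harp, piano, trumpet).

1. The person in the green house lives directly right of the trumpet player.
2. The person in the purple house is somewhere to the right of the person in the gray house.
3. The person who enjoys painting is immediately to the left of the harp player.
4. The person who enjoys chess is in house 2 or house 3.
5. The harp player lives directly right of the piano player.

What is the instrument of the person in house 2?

piano

House 1 color: only gray fits.
That leaves harp as the instrument for house 3.
From clue 3, the person who enjoys painting must be in house 2.
Clue 5 places the piano player in house 2.
House 1's hobby must be yoga (nothing else left).
So house 3 gets chess for hobby.
House 1's instrument must be trumpet (nothing else left).
From clue 1, the person in the green house must be in house 2.
House 3 color: only purple fits.
So: house 1 = yoga/gray/trumpet, house 2 = painting/green/piano, house 3 = chess/purple/harp.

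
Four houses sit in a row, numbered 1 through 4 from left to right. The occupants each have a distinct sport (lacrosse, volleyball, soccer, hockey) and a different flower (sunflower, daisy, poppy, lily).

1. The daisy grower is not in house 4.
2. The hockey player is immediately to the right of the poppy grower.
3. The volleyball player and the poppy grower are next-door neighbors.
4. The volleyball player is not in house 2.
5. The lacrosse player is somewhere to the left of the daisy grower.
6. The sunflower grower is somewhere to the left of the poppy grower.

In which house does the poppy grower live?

2

The only flower still possible for house 4 is lily.
That leaves sunflower as the flower for house 1.
The hockey player is narrowed to house 3 or 4; consider each.
Placing it in house 4 leads to a contradiction, so it's in house 3.
Clue 2 places the poppy grower in house 2.
House 4 sport: only soccer fits.
House 3's flower must be daisy (nothing else left).
The only sport still possible for house 1 is volleyball.
House 2's sport must be lacrosse (nothing else left).
So: house 1 = volleyball/sunflower, house 2 = lacrosse/poppy, house 3 = hockey/daisy, house 4 = soccer/lily.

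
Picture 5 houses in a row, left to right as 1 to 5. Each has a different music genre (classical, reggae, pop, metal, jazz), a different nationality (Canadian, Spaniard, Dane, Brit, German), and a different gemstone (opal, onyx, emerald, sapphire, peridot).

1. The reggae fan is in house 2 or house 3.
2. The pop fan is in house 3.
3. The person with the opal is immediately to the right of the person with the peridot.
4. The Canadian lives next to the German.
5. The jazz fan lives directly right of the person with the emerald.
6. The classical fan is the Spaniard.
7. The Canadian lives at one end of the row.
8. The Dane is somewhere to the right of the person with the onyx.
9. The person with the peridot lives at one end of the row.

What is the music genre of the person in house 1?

Clue 2 places the pop fan in house 3.
Clue 9: the person with the peridot is in house 1.
The person with the opal is in house 2 (clue 3).
The only music genre still possible for house 2 is reggae.
The only gemstone still possible for house 5 is sapphire.
So house 3 gets Brit for nationality.
So house 2 gets German for nationality.
By clue 4, the Canadian is in house 1.
House 1's music genre must be metal (nothing else left).
The classical fan is narrowed to house 4 or 5; consider each.
Placing it in house 5 leads to a contradiction, so it's in house 4.
By clue 6, the Spaniard is in house 4.
The only music genre still possible for house 5 is jazz.
The only nationality still possible for house 5 is Dane.
Clue 5: the person with the emerald is in house 4.
House 3's gemstone must be onyx (nothing else left).
So: house 1 = metal/Canadian/peridot, house 2 = reggae/German/opal, house 3 = pop/Brit/onyx, house 4 = classical/Spaniard/emerald, house 5 = jazz/Dane/sapphire.

metal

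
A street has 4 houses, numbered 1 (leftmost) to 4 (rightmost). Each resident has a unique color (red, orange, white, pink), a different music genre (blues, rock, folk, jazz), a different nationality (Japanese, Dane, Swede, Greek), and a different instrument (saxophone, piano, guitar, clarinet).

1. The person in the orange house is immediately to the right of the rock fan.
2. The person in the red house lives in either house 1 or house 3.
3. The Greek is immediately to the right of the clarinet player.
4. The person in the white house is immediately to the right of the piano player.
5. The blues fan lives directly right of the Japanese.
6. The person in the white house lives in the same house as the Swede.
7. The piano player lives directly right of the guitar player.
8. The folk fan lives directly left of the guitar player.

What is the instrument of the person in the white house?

From clue 8, the folk fan must be in house 1.
From clue 8, the guitar player must be in house 2.
That leaves saxophone as the instrument for house 4.
Clue 4 places the person in the white house in house 4.
By clue 6, the Swede is in house 4.
House 2's color must be pink (nothing else left).
So house 2 gets Greek for nationality.
House 1 instrument: only clarinet fits.
House 3's instrument must be piano (nothing else left).
By clue 1, the rock fan is in house 2.
House 1 color: only red fits.
The only color still possible for house 3 is orange.
That leaves jazz as the music genre for house 3.
So house 4 gets blues for music genre.
The Japanese is in house 3 (clue 5).
That leaves Dane as the nationality for house 1.
So: house 1 = red/folk/Dane/clarinet, house 2 = pink/rock/Greek/guitar, house 3 = orange/jazz/Japanese/piano, house 4 = white/blues/Swede/saxophone.

saxophone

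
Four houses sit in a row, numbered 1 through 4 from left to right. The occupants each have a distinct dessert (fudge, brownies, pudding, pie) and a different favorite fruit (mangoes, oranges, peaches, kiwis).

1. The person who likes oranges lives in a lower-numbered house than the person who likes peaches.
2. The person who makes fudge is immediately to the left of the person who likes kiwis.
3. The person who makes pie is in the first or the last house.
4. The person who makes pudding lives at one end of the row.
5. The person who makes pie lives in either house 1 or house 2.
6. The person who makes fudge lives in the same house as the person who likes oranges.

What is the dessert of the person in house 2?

Clue 5 places the person who makes pie in house 1.
The only dessert still possible for house 4 is pudding.
So house 1 gets mangoes for favorite fruit.
The only favorite fruit still possible for house 2 is oranges.
Clue 6 places the person who makes fudge in house 2.
The only dessert still possible for house 3 is brownies.
Clue 2: the person who likes kiwis is in house 3.
The only favorite fruit still possible for house 4 is peaches.
So: house 1 = pie/mangoes, house 2 = fudge/oranges, house 3 = brownies/kiwis, house 4 = pudding/peaches.

fudge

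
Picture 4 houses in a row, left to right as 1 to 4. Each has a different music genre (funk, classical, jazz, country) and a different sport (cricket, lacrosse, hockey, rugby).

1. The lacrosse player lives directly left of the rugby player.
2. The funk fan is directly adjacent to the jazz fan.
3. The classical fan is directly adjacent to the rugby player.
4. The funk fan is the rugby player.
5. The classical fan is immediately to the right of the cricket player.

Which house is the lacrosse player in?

2

The classical fan is narrowed to house 2 or 3 or 4; consider each.
Placing it in house 3 and house 4 leads to a contradiction, so it's in house 2.
The rugby player is in house 3 (clue 3).
Clue 4 places the funk fan in house 3.
The cricket player is in house 1 (clue 5).
House 4's sport must be hockey (nothing else left).
Clue 2: the jazz fan is in house 4.
House 1's music genre must be country (nothing else left).
House 2's sport must be lacrosse (nothing else left).
So: house 1 = country/cricket, house 2 = classical/lacrosse, house 3 = funk/rugby, house 4 = jazz/hockey.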